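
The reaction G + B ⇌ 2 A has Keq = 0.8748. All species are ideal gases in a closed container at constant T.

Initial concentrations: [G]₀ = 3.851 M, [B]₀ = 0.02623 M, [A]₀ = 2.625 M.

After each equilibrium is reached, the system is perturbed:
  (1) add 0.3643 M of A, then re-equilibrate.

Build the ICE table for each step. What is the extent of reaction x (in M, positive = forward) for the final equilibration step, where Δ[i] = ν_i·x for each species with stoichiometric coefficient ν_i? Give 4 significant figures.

x = -0.1067 M

Q₀ = 68.22 vs Keq = 0.8748 ⇒ Q>K, reverse
Step 1:
                   G          B          A
  init         3.851    0.02623      2.625
  Δ           0.5603     0.5603     -1.121
  eq           4.411     0.5865      1.504
  solve Keq expr → x = -0.5603; check Q = 0.8748
Then add 0.3643 M of A.
Step 2:
                   G          B          A
  init         4.411     0.5865      1.869
  Δ           0.1067     0.1067    -0.2135
  eq           4.518     0.6932      1.655
  solve Keq expr → x = -0.1067; check Q = 0.8748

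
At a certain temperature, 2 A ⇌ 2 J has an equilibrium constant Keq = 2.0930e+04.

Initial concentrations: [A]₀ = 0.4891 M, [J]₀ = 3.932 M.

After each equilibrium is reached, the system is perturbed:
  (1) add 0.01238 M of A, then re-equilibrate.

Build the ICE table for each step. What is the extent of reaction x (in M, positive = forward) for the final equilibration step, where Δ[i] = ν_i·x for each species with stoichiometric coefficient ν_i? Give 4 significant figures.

Q₀ = 64.63 vs Keq = 2.0930e+04 ⇒ Q<K, forward
Step 1:
                   A          J
  init        0.4891      3.932
  Δ          -0.4588     0.4588
  eq         0.03035      4.391
  solve Keq expr → x = 0.2294; check Q = 2.0930e+04
Then add 0.01238 M of A.
Step 2:
                   A          J
  init       0.04273      4.391
  Δ          -0.0123     0.0123
  eq         0.03043      4.403
  solve Keq expr → x = 0.006148; check Q = 2.0930e+04

x = 0.006148 M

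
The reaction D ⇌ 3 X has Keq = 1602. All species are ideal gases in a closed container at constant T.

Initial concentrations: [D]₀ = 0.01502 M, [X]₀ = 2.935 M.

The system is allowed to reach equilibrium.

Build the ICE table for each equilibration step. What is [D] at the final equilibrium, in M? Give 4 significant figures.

[D]_eq = 0.01575 M

Q₀ = 1683 vs Keq = 1602 ⇒ Q>K, reverse
Step 1:
                    D           X
  I           0.01502       2.935
  C        7.2684e-04   -0.002181
  E           0.01575       2.933
  solve Keq expr → x = -7.2684e-04; check Q = 1602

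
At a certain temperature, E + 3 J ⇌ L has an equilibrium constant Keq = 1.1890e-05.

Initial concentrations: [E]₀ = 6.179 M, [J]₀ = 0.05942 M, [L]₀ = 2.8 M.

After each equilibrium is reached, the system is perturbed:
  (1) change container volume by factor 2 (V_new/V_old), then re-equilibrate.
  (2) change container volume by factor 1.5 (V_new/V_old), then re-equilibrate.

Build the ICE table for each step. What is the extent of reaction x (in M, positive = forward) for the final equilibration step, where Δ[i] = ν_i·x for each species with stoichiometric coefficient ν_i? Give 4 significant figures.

Q₀ = 2160 vs Keq = 1.1890e-05 ⇒ Q>K, reverse
Step 1:
                   E          J          L
  init         6.179    0.05942        2.8
  Δ             2.74      8.219      -2.74
  eq           8.919      8.279    0.06017
  solve Keq expr → x = -2.74; check Q = 1.1890e-05
Then change container volume by factor 2 (V_new/V_old).
Step 2:
                   E          J          L
  init         4.459      4.139    0.03009
  Δ          0.02609    0.07826   -0.02609
  eq           4.485      4.218   0.004001
  solve Keq expr → x = -0.02609; check Q = 1.1890e-05
Then change container volume by factor 1.5 (V_new/V_old).
Step 3:
                   E          J          L
  init          2.99      2.812   0.002668
  Δ         0.001872   0.005616  -0.001872
  eq           2.992      2.817 7.9566e-04
  solve Keq expr → x = -0.001872; check Q = 1.1890e-05

x = -0.001872 M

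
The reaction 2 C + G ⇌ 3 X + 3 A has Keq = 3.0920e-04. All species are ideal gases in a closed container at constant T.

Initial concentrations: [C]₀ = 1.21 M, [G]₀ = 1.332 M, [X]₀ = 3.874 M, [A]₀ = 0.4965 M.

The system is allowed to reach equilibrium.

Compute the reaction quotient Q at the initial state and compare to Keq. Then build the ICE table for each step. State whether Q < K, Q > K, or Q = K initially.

Q₀ = 3.649 vs Keq = 3.0920e-04 ⇒ Q>K, reverse
Step 1:
                    C           G           X           A
  init           1.21       1.332       3.874      0.4965
  Δ             0.311      0.1555     -0.4665     -0.4665
  eq            1.521       1.488       3.407     0.02996
  solve Keq expr → x = -0.1555; check Q = 3.0920e-04

Q₀ = 3.649; Q > K (proceeds reverse)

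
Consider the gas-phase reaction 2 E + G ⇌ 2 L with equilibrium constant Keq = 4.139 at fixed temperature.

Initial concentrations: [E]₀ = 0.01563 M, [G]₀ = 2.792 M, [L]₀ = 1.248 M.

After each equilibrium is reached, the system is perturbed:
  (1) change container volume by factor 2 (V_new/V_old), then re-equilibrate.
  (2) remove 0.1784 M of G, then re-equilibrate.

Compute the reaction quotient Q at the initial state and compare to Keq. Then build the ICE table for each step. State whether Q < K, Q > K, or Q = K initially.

Q₀ = 2283; Q > K (proceeds reverse)

Q₀ = 2283 vs Keq = 4.139 ⇒ Q>K, reverse
Step 1:
                    E           G           L
  Initial     0.01563       2.792       1.248
  Change       0.2665      0.1332     -0.2665
  Equil        0.2821       2.925      0.9815
  solve Keq expr → x = -0.1332; check Q = 4.139
Then change container volume by factor 2 (V_new/V_old).
Step 2:
                    E           G           L
  Initial       0.141       1.463      0.4908
  Change      0.04064     0.02032    -0.04064
  Equil        0.1817       1.483      0.4501
  solve Keq expr → x = -0.02032; check Q = 4.139
Then remove 0.1784 M of G.
Step 3:
                    E           G           L
  Initial      0.1817       1.305      0.4501
  Change     0.008199    0.004099   -0.008199
  Equil        0.1899       1.309      0.4419
  solve Keq expr → x = -0.004099; check Q = 4.139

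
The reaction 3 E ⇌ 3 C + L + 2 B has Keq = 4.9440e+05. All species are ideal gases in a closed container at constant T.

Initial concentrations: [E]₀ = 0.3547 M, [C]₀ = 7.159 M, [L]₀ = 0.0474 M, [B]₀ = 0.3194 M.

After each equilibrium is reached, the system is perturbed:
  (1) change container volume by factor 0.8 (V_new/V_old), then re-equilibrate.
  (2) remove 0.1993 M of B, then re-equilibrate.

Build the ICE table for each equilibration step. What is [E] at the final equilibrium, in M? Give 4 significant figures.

[E]_eq = 0.04122 M

Q₀ = 39.76 vs Keq = 4.9440e+05 ⇒ Q<K, forward
Step 1:
                  E         C         L         B
  init       0.3547     7.159    0.0474    0.3194
  Δ         -0.3213    0.3213    0.1071    0.2142
  eq         0.0334      7.48    0.1545    0.5336
  solve Keq expr → x = 0.1071; check Q = 4.9440e+05
Then change container volume by factor 0.8 (V_new/V_old).
Step 2:
                  E         C         L         B
  init      0.04174      9.35    0.1931     0.667
  Δ         0.00975  -0.00975  -0.00325   -0.0065
  eq        0.05149     9.341    0.1899    0.6605
  solve Keq expr → x = -0.00325; check Q = 4.9440e+05
Then remove 0.1993 M of B.
Step 3:
                  E         C         L         B
  init      0.05149     9.341    0.1899    0.4612
  Δ        -0.01027   0.01027  0.003425   0.00685
  eq        0.04122     9.351    0.1933    0.4681
  solve Keq expr → x = 0.003425; check Q = 4.9440e+05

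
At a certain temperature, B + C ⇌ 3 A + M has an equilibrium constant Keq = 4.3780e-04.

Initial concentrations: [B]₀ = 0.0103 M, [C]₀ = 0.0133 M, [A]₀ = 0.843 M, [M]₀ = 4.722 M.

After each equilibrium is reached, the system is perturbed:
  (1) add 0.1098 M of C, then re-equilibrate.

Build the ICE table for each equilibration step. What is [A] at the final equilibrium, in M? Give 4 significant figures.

Q₀ = 2.0650e+04 vs Keq = 4.3780e-04 ⇒ Q>K, reverse
Step 1:
                    B           C           A           M
  I            0.0103      0.0133       0.843       4.722
  C            0.2743      0.2743      -0.823     -0.2743
  E            0.2846      0.2876     0.02005       4.448
  solve Keq expr → x = -0.2743; check Q = 4.3780e-04
Then add 0.1098 M of C.
Step 2:
                    B           C           A           M
  I            0.2846      0.3974     0.02005       4.448
  C       -7.4892e-04 -7.4892e-04    0.002247  7.4892e-04
  E            0.2839      0.3967     0.02229       4.448
  solve Keq expr → x = 7.4892e-04; check Q = 4.3780e-04

[A]_eq = 0.02229 M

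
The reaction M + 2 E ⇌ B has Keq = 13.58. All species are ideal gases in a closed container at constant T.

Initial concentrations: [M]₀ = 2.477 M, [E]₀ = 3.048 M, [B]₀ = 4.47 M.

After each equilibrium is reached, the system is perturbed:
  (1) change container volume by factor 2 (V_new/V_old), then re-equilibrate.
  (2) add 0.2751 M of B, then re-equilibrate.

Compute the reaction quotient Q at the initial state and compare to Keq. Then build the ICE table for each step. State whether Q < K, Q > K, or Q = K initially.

Q₀ = 0.1942 vs Keq = 13.58 ⇒ Q<K, forward
Step 1:
                  M         E         B
  I           2.477     3.048      4.47
  C          -1.233    -2.467     1.233
  E           1.244    0.5811     5.703
  solve Keq expr → x = 1.233; check Q = 13.58
Then change container volume by factor 2 (V_new/V_old).
Step 2:
                  M         E         B
  I          0.6218    0.2906     2.852
  C           0.116     0.232    -0.116
  E          0.7378    0.5225     2.736
  solve Keq expr → x = -0.116; check Q = 13.58
Then add 0.2751 M of B.
Step 3:
                  M         E         B
  I          0.7378    0.5225     3.011
  C         0.01043   0.02086  -0.01043
  E          0.7482    0.5434         3
  solve Keq expr → x = -0.01043; check Q = 13.58

Q₀ = 0.1942; Q < K (proceeds forward)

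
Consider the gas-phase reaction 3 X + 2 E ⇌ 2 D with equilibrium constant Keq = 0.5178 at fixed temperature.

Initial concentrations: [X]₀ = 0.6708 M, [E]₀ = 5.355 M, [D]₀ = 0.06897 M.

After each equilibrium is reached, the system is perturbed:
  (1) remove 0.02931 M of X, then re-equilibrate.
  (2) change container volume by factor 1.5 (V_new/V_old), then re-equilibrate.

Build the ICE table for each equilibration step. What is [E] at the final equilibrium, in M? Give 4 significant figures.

[E]_eq = 3.412 M

Q₀ = 5.4957e-04 vs Keq = 0.5178 ⇒ Q<K, forward
Step 1:
                  X         E         D
  Initial    0.6708     5.355   0.06897
  Change    -0.4526   -0.3017    0.3017
  Equil      0.2182     5.053    0.3707
  solve Keq expr → x = 0.1509; check Q = 0.5178
Then remove 0.02931 M of X.
Step 2:
                  X         E         D
  Initial    0.1889     5.053    0.3707
  Change    0.02286   0.01524  -0.01524
  Equil      0.2118     5.069    0.3554
  solve Keq expr → x = -0.00762; check Q = 0.5178
Then change container volume by factor 1.5 (V_new/V_old).
Step 3:
                  X         E         D
  Initial    0.1412     3.379     0.237
  Change     0.0493   0.03286  -0.03286
  Equil      0.1905     3.412    0.2041
  solve Keq expr → x = -0.01643; check Q = 0.5178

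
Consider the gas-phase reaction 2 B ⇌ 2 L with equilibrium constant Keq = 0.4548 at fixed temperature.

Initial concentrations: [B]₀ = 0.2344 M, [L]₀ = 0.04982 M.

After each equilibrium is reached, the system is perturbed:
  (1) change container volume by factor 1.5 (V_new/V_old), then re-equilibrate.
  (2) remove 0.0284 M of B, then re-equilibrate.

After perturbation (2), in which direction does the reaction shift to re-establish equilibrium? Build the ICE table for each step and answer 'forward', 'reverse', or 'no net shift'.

Direction: reverse

Q₀ = 0.04517 vs Keq = 0.4548 ⇒ Q<K, forward
Step 1:
                  B         L
  I          0.2344   0.04982
  C        -0.06465   0.06465
  E          0.1697    0.1145
  solve Keq expr → x = 0.03233; check Q = 0.4548
Then change container volume by factor 1.5 (V_new/V_old).
Step 2:
                  B         L
  I          0.1132   0.07632
  C               0         0
  E          0.1132   0.07632
  solve Keq expr → x = 0; check Q = 0.4548
Then remove 0.0284 M of B.
Step 3:
                  B         L
  I         0.08476   0.07632
  C         0.01144  -0.01144
  E          0.0962   0.06488
  solve Keq expr → x = -0.005719; check Q = 0.4548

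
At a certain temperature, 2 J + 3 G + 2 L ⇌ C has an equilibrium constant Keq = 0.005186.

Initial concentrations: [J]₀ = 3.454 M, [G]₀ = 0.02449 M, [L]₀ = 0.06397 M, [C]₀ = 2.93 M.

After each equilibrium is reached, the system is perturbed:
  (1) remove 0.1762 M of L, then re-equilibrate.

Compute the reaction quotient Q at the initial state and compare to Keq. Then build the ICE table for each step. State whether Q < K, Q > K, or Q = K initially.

Q₀ = 4.0861e+06 vs Keq = 0.005186 ⇒ Q>K, reverse
Step 1:
                  J         G         L         C
  init        3.454   0.02449   0.06397      2.93
  Δ           1.371     2.057     1.371   -0.6857
  eq          4.825     2.082     1.435     2.244
  solve Keq expr → x = -0.6857; check Q = 0.005186
Then remove 0.1762 M of L.
Step 2:
                  J         G         L         C
  init        4.825     2.082     1.259     2.244
  Δ         0.06087   0.09131   0.06087  -0.03044
  eq          4.886     2.173      1.32     2.214
  solve Keq expr → x = -0.03044; check Q = 0.005186

Q₀ = 4.0861e+06; Q > K (proceeds reverse)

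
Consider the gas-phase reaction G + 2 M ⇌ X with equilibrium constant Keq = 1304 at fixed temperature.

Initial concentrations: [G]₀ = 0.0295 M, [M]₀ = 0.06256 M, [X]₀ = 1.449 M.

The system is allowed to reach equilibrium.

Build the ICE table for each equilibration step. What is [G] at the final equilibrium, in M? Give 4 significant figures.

Q₀ = 1.2550e+04 vs Keq = 1304 ⇒ Q>K, reverse
Step 1:
                    G           M           X
  Initial      0.0295     0.06256       1.449
  Change      0.03405     0.06811    -0.03405
  Equil       0.06355      0.1307       1.415
  solve Keq expr → x = -0.03405; check Q = 1304

[G]_eq = 0.06355 M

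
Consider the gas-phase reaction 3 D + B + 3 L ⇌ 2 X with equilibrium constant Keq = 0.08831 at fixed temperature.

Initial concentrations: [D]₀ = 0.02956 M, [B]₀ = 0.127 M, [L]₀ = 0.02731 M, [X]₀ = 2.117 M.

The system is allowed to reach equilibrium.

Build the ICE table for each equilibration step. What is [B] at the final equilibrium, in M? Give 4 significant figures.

[B]_eq = 0.6612 M

Q₀ = 6.7075e+10 vs Keq = 0.08831 ⇒ Q>K, reverse
Step 1:
                  D         B         L         X
  init      0.02956     0.127   0.02731     2.117
  Δ           1.603    0.5342     1.603    -1.068
  eq          1.632    0.6612      1.63     1.049
  solve Keq expr → x = -0.5342; check Q = 0.08831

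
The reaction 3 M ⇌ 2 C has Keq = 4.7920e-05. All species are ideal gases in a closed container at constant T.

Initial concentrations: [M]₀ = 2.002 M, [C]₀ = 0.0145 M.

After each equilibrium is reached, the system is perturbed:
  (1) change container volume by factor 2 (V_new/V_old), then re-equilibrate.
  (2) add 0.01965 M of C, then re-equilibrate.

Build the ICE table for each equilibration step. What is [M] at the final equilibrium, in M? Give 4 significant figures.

[M]_eq = 1.03 M

Q₀ = 2.6203e-05 vs Keq = 4.7920e-05 ⇒ Q<K, forward
Step 1:
                    M           C
  I             2.002      0.0145
  C         -0.007498    0.004999
  E             1.995      0.0195
  solve Keq expr → x = 0.002499; check Q = 4.7920e-05
Then change container volume by factor 2 (V_new/V_old).
Step 2:
                    M           C
  I            0.9973    0.009749
  C          0.004218   -0.002812
  E             1.001    0.006938
  solve Keq expr → x = -0.001406; check Q = 4.7920e-05
Then add 0.01965 M of C.
Step 3:
                    M           C
  I             1.001     0.02659
  C           0.02902    -0.01935
  E              1.03    0.007241
  solve Keq expr → x = -0.009673; check Q = 4.7920e-05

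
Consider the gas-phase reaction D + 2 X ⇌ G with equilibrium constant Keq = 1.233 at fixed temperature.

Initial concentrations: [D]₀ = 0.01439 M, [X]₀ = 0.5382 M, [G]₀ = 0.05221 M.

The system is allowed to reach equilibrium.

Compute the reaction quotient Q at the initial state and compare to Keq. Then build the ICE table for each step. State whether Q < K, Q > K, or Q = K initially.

Q₀ = 12.53; Q > K (proceeds reverse)

Q₀ = 12.53 vs Keq = 1.233 ⇒ Q>K, reverse
Step 1:
                    D           X           G
  I           0.01439      0.5382     0.05221
  C           0.03166     0.06333    -0.03166
  E           0.04605      0.6015     0.02055
  solve Keq expr → x = -0.03166; check Q = 1.233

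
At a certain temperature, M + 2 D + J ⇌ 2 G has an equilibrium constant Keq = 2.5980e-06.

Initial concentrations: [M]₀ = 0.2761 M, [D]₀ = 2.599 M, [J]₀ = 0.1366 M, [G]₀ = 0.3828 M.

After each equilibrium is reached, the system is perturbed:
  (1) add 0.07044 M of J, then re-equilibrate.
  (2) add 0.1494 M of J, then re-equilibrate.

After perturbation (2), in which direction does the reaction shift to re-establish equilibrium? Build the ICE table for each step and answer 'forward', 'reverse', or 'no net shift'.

Direction: forward

Q₀ = 0.5752 vs Keq = 2.5980e-06 ⇒ Q>K, reverse
Step 1:
                    M           D           J           G
  Initial      0.2761       2.599      0.1366      0.3828
  Change       0.1905      0.3809      0.1905     -0.3809
  Equil        0.4666        2.98      0.3271    0.001876
  solve Keq expr → x = -0.1905; check Q = 2.5980e-06
Then add 0.07044 M of J.
Step 2:
                    M           D           J           G
  Initial      0.4666        2.98      0.3975    0.001876
  Change  -9.5804e-05 -1.9161e-04 -9.5804e-05  1.9161e-04
  Equil        0.4665        2.98      0.3974    0.002068
  solve Keq expr → x = 9.5804e-05; check Q = 2.5980e-06
Then add 0.1494 M of J.
Step 3:
                    M           D           J           G
  Initial      0.4665        2.98      0.5468    0.002068
  Change  -1.7830e-04 -3.5660e-04 -1.7830e-04  3.5660e-04
  Equil        0.4663       2.979      0.5466    0.002424
  solve Keq expr → x = 1.7830e-04; check Q = 2.5980e-06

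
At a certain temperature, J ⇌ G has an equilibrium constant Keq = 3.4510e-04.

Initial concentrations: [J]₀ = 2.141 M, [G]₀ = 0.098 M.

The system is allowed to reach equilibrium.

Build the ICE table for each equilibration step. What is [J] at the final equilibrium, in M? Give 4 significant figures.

[J]_eq = 2.238 M

Q₀ = 0.04577 vs Keq = 3.4510e-04 ⇒ Q>K, reverse
Step 1:
                    J           G
  init          2.141       0.098
  Δ           0.09723    -0.09723
  eq            2.238  7.7241e-04
  solve Keq expr → x = -0.09723; check Q = 3.4510e-04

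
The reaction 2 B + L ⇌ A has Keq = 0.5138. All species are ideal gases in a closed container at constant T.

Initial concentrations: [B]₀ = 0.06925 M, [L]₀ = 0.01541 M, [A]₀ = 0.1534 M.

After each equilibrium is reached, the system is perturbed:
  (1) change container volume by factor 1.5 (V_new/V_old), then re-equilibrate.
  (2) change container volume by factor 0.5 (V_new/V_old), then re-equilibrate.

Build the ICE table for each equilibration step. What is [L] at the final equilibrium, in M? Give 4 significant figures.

[L]_eq = 0.2032 M

Q₀ = 2076 vs Keq = 0.5138 ⇒ Q>K, reverse
Step 1:
                    B           L           A
  init        0.06925     0.01541      0.1534
  Δ            0.2862      0.1431     -0.1431
  eq           0.3555      0.1585     0.01029
  solve Keq expr → x = -0.1431; check Q = 0.5138
Then change container volume by factor 1.5 (V_new/V_old).
Step 2:
                    B           L           A
  init          0.237      0.1057    0.006861
  Δ           0.00704     0.00352    -0.00352
  eq            0.244      0.1092    0.003341
  solve Keq expr → x = -0.00352; check Q = 0.5138
Then change container volume by factor 0.5 (V_new/V_old).
Step 3:
                    B           L           A
  init          0.488      0.2184    0.006682
  Δ          -0.03037    -0.01519     0.01519
  eq           0.4577      0.2032     0.02187
  solve Keq expr → x = 0.01519; check Q = 0.5138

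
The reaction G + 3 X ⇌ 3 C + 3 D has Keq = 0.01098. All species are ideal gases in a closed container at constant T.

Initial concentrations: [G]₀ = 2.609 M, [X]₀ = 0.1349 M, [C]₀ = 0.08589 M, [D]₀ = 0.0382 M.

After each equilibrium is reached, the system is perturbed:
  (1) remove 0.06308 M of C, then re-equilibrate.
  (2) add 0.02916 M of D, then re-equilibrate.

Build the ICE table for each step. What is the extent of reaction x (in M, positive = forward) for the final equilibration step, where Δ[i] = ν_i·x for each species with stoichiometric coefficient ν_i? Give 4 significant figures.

Q₀ = 5.5145e-06 vs Keq = 0.01098 ⇒ Q<K, forward
Step 1:
                    G           X           C           D
  Initial       2.609      0.1349     0.08589      0.0382
  Change     -0.02503     -0.0751      0.0751      0.0751
  Equil         2.584      0.0598       0.161      0.1133
  solve Keq expr → x = 0.02503; check Q = 0.01098
Then remove 0.06308 M of C.
Step 2:
                    G           X           C           D
  Initial       2.584      0.0598     0.09791      0.1133
  Change    -0.004492    -0.01348     0.01348     0.01348
  Equil         2.579     0.04633      0.1114      0.1268
  solve Keq expr → x = 0.004492; check Q = 0.01098
Then add 0.02916 M of D.
Step 3:
                    G           X           C           D
  Initial       2.579     0.04633      0.1114      0.1559
  Change     0.001909    0.005727   -0.005727   -0.005727
  Equil         2.581     0.05205      0.1057      0.1502
  solve Keq expr → x = -0.001909; check Q = 0.01098

x = -0.001909 M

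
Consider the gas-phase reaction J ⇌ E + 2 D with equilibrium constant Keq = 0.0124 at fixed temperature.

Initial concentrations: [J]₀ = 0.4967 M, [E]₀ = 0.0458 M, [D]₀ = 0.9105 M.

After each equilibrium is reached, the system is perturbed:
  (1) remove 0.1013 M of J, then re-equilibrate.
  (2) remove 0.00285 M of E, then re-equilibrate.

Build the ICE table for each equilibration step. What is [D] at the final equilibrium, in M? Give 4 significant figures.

Q₀ = 0.07644 vs Keq = 0.0124 ⇒ Q>K, reverse
Step 1:
                   J          E          D
  Initial     0.4967     0.0458     0.9105
  Change     0.03638   -0.03638   -0.07276
  Equil       0.5331   0.009419     0.8377
  solve Keq expr → x = -0.03638; check Q = 0.0124
Then remove 0.1013 M of J.
Step 2:
                   J          E          D
  Initial     0.4318   0.009419     0.8377
  Change    0.001697  -0.001697  -0.003395
  Equil       0.4335   0.007721     0.8343
  solve Keq expr → x = -0.001697; check Q = 0.0124
Then remove 0.00285 M of E.
Step 3:
                   J          E          D
  Initial     0.4335   0.004871     0.8343
  Change   -0.002703   0.002703   0.005407
  Equil       0.4308   0.007575     0.8397
  solve Keq expr → x = 0.002703; check Q = 0.0124

[D]_eq = 0.8397 M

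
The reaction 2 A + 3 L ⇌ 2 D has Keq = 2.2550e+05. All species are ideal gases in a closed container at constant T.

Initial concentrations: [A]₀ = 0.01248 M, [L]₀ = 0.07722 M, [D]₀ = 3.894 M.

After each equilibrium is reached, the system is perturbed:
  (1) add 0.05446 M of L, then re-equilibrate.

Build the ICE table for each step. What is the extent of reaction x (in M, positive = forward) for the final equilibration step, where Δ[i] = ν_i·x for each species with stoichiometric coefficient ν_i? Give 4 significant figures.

Q₀ = 2.1143e+08 vs Keq = 2.2550e+05 ⇒ Q>K, reverse
Step 1:
                    A           L           D
  I           0.01248     0.07722       3.894
  C           0.07963      0.1194    -0.07963
  E           0.09211      0.1967       3.814
  solve Keq expr → x = -0.03981; check Q = 2.2550e+05
Then add 0.05446 M of L.
Step 2:
                    A           L           D
  I           0.09211      0.2511       3.814
  C           -0.0169    -0.02535      0.0169
  E           0.07521      0.2258       3.831
  solve Keq expr → x = 0.008449; check Q = 2.2550e+05

x = 0.008449 M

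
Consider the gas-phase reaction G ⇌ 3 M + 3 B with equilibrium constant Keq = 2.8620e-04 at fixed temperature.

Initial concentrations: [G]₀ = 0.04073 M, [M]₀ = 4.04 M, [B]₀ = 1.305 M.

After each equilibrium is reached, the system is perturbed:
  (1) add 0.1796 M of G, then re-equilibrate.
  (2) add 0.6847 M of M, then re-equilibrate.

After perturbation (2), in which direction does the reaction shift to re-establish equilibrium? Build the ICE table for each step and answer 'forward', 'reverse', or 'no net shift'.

Q₀ = 3598 vs Keq = 2.8620e-04 ⇒ Q>K, reverse
Step 1:
                    G           M           B
  init        0.04073        4.04       1.305
  Δ            0.4288      -1.286      -1.286
  eq           0.4695       2.754      0.0186
  solve Keq expr → x = -0.4288; check Q = 2.8620e-04
Then add 0.1796 M of G.
Step 2:
                    G           M           B
  init         0.6491       2.754      0.0186
  Δ       -6.9918e-04    0.002098    0.002098
  eq           0.6484       2.756      0.0207
  solve Keq expr → x = 6.9918e-04; check Q = 2.8620e-04
Then add 0.6847 M of M.
Step 3:
                    G           M           B
  init         0.6484        3.44      0.0207
  Δ          0.001363   -0.004088   -0.004088
  eq           0.6498       3.436     0.01661
  solve Keq expr → x = -0.001363; check Q = 2.8620e-04

Direction: reverse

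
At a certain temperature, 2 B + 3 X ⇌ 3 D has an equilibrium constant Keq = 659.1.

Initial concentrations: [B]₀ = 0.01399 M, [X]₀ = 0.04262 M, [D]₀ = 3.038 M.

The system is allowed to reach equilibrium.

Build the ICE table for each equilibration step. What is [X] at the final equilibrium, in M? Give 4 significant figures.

[X]_eq = 0.567 M

Q₀ = 1.8505e+09 vs Keq = 659.1 ⇒ Q>K, reverse
Step 1:
                  B         X         D
  init      0.01399   0.04262     3.038
  Δ          0.3496    0.5244   -0.5244
  eq         0.3636     0.567     2.514
  solve Keq expr → x = -0.1748; check Q = 659.1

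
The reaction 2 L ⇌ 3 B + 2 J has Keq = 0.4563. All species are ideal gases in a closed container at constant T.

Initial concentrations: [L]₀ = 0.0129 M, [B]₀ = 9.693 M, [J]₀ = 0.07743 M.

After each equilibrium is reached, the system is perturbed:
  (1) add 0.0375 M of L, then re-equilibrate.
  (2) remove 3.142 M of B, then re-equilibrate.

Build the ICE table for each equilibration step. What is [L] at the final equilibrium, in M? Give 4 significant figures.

Q₀ = 3.2811e+04 vs Keq = 0.4563 ⇒ Q>K, reverse
Step 1:
                  L         B         J
  init       0.0129     9.693   0.07743
  Δ         0.07542   -0.1131  -0.07542
  eq        0.08832      9.58  0.002012
  solve Keq expr → x = -0.03771; check Q = 0.4563
Then add 0.0375 M of L.
Step 2:
                  L         B         J
  init       0.1258      9.58  0.002012
  Δ       -8.3474e-04  0.001252 8.3474e-04
  eq          0.125     9.581  0.002847
  solve Keq expr → x = 4.1737e-04; check Q = 0.4563
Then remove 3.142 M of B.
Step 3:
                  L         B         J
  init        0.125     6.439  0.002847
  Δ       -0.002224  0.003336  0.002224
  eq         0.1228     6.442  0.005071
  solve Keq expr → x = 0.001112; check Q = 0.4563

[L]_eq = 0.1228 M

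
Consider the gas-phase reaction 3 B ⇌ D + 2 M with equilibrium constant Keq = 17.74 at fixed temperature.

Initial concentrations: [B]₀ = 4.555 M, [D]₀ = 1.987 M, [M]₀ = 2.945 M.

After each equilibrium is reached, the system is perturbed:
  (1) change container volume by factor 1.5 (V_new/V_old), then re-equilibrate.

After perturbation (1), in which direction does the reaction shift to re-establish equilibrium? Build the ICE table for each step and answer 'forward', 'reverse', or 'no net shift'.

Q₀ = 0.1823 vs Keq = 17.74 ⇒ Q<K, forward
Step 1:
                  B         D         M
  I           4.555     1.987     2.945
  C           -2.96    0.9868     1.974
  E           1.595     2.974     4.919
  solve Keq expr → x = 0.9868; check Q = 17.74
Then change container volume by factor 1.5 (V_new/V_old).
Step 2:
                  B         D         M
  I           1.063     1.983     3.279
  C               0         0         0
  E           1.063     1.983     3.279
  solve Keq expr → x = 0; check Q = 17.74

Direction: no net shift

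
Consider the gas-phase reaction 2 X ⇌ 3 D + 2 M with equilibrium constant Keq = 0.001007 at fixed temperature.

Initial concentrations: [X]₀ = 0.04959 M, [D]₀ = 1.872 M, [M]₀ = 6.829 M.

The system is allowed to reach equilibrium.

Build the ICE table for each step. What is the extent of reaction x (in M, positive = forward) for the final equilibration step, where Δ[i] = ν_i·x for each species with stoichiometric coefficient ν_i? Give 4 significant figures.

Q₀ = 1.2441e+05 vs Keq = 0.001007 ⇒ Q>K, reverse
Step 1:
                  X         D         M
  Initial   0.04959     1.872     6.829
  Change      1.223    -1.835    -1.223
  Equil       1.273    0.0373     5.606
  solve Keq expr → x = -0.6116; check Q = 0.001007

x = -0.6116 M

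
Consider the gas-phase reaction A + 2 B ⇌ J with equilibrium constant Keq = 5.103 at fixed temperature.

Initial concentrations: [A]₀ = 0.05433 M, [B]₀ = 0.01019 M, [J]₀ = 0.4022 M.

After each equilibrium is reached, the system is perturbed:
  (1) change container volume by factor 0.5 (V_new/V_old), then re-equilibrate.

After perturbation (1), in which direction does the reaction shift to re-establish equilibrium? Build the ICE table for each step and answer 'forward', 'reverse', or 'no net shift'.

Direction: forward

Q₀ = 7.1294e+04 vs Keq = 5.103 ⇒ Q>K, reverse
Step 1:
                  A         B         J
  I         0.05433   0.01019    0.4022
  C          0.1959    0.3918   -0.1959
  E          0.2502     0.402    0.2063
  solve Keq expr → x = -0.1959; check Q = 5.103
Then change container volume by factor 0.5 (V_new/V_old).
Step 2:
                  A         B         J
  I          0.5004    0.8039    0.4126
  C         -0.1325   -0.2651    0.1325
  E          0.3679    0.5389    0.5452
  solve Keq expr → x = 0.1325; check Q = 5.103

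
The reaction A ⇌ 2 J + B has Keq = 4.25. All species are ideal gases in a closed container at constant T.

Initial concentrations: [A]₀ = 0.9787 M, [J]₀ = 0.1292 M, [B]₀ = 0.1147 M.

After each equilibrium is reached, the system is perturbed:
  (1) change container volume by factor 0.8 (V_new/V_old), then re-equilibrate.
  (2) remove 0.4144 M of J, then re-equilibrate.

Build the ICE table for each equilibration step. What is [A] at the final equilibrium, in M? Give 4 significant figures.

Q₀ = 0.001956 vs Keq = 4.25 ⇒ Q<K, forward
Step 1:
                    A           J           B
  Initial      0.9787      0.1292      0.1147
  Change      -0.6343       1.269      0.6343
  Equil        0.3444       1.398       0.749
  solve Keq expr → x = 0.6343; check Q = 4.25
Then change container volume by factor 0.8 (V_new/V_old).
Step 2:
                    A           J           B
  Initial      0.4305       1.747      0.9363
  Change      0.07902      -0.158    -0.07902
  Equil        0.5095       1.589      0.8573
  solve Keq expr → x = -0.07902; check Q = 4.25
Then remove 0.4144 M of J.
Step 3:
                    A           J           B
  Initial      0.5095       1.175      0.8573
  Change      -0.0939      0.1878      0.0939
  Equil        0.4156       1.363      0.9512
  solve Keq expr → x = 0.0939; check Q = 4.25

[A]_eq = 0.4156 M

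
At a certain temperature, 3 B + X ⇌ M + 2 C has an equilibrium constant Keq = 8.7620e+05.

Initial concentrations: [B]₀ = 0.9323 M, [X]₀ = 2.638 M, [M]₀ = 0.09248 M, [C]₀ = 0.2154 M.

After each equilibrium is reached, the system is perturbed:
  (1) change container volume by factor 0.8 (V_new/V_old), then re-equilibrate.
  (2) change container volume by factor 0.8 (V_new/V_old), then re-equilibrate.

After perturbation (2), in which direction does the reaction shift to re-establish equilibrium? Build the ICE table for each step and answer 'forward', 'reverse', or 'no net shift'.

Direction: forward

Q₀ = 0.002007 vs Keq = 8.7620e+05 ⇒ Q<K, forward
Step 1:
                  B         X         M         C
  init       0.9323     2.638   0.09248    0.2154
  Δ         -0.9271    -0.309     0.309    0.6181
  eq       0.005151     2.329    0.4015    0.8335
  solve Keq expr → x = 0.309; check Q = 8.7620e+05
Then change container volume by factor 0.8 (V_new/V_old).
Step 2:
                  B         X         M         C
  init     0.006439     2.911    0.5019     1.042
  Δ       -4.5969e-04 -1.5323e-04 1.5323e-04 3.0646e-04
  eq        0.00598     2.911    0.5021     1.042
  solve Keq expr → x = 1.5323e-04; check Q = 8.7620e+05
Then change container volume by factor 0.8 (V_new/V_old).
Step 3:
                  B         X         M         C
  init     0.007474     3.639    0.6276     1.303
  Δ       -5.3375e-04 -1.7792e-04 1.7792e-04 3.5583e-04
  eq       0.006941     3.639    0.6278     1.303
  solve Keq expr → x = 1.7792e-04; check Q = 8.7620e+05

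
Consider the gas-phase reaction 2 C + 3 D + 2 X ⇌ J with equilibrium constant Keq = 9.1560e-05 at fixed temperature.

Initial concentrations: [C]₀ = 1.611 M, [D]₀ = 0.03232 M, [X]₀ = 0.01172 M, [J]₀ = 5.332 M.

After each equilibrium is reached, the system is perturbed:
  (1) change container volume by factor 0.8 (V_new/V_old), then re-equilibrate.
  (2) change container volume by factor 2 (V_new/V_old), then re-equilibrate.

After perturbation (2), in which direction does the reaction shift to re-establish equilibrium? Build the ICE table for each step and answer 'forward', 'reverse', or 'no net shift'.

Direction: reverse

Q₀ = 4.4303e+08 vs Keq = 9.1560e-05 ⇒ Q>K, reverse
Step 1:
                    C           D           X           J
  Initial       1.611     0.03232     0.01172       5.332
  Change        3.402       5.103       3.402      -1.701
  Equil         5.013       5.135       3.414       3.631
  solve Keq expr → x = -1.701; check Q = 9.1560e-05
Then change container volume by factor 0.8 (V_new/V_old).
Step 2:
                    C           D           X           J
  Initial       6.266       6.419       4.267       4.539
  Change      -0.7711      -1.157     -0.7711      0.3856
  Equil         5.495       5.262       3.496       4.924
  solve Keq expr → x = 0.3856; check Q = 9.1560e-05
Then change container volume by factor 2 (V_new/V_old).
Step 3:
                    C           D           X           J
  Initial       2.748       2.631       1.748       2.462
  Change        1.427       2.141       1.427     -0.7136
  Equil         4.175       4.772       3.175       1.749
  solve Keq expr → x = -0.7136; check Q = 9.1560e-05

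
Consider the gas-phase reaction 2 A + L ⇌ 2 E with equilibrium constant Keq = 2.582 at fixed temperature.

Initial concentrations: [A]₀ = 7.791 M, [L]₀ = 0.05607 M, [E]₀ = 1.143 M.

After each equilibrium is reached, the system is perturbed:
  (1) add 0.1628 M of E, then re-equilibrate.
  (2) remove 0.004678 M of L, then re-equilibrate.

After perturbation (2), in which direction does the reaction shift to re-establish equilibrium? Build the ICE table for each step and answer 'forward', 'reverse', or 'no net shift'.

Direction: reverse

Q₀ = 0.3839 vs Keq = 2.582 ⇒ Q<K, forward
Step 1:
                  A         L         E
  Initial     7.791   0.05607     1.143
  Change    -0.0922   -0.0461    0.0922
  Equil       7.699  0.009969     1.235
  solve Keq expr → x = 0.0461; check Q = 2.582
Then add 0.1628 M of E.
Step 2:
                  A         L         E
  Initial     7.699  0.009969     1.398
  Change   0.005371  0.002686 -0.005371
  Equil       7.704   0.01266     1.393
  solve Keq expr → x = -0.002686; check Q = 2.582
Then remove 0.004678 M of L.
Step 3:
                  A         L         E
  Initial     7.704  0.007977     1.393
  Change   0.008973  0.004486 -0.008973
  Equil       7.713   0.01246     1.384
  solve Keq expr → x = -0.004486; check Q = 2.582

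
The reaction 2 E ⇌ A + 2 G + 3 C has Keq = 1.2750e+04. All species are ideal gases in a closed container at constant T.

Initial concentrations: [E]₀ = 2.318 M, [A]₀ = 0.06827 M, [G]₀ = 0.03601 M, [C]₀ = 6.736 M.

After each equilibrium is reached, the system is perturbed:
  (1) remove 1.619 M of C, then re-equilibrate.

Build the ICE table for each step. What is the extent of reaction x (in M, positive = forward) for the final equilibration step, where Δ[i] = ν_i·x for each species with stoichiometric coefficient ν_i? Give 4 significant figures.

x = 0.04205 M

Q₀ = 0.005036 vs Keq = 1.2750e+04 ⇒ Q<K, forward
Step 1:
                   E          A          G          C
  Initial      2.318    0.06827    0.03601      6.736
  Change      -1.836     0.9182      1.836      2.755
  Equil       0.4816     0.9865      1.872      9.491
  solve Keq expr → x = 0.9182; check Q = 1.2750e+04
Then remove 1.619 M of C.
Step 2:
                   E          A          G          C
  Initial     0.4816     0.9865      1.872      7.872
  Change    -0.08409    0.04205    0.08409     0.1261
  Equil       0.3975      1.029      1.957      7.998
  solve Keq expr → x = 0.04205; check Q = 1.2750e+04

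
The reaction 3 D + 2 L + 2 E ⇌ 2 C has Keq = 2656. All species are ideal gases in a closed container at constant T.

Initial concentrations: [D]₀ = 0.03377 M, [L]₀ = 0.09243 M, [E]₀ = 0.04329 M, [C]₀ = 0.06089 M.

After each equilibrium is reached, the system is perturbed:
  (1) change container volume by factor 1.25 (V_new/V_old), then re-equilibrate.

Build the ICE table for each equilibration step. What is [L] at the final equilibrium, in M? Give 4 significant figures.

Q₀ = 6.0131e+06 vs Keq = 2656 ⇒ Q>K, reverse
Step 1:
                    D           L           E           C
  Initial     0.03377     0.09243     0.04329     0.06089
  Change      0.06394     0.04263     0.04263    -0.04263
  Equil       0.09771      0.1351     0.08592     0.01826
  solve Keq expr → x = -0.02131; check Q = 2656
Then change container volume by factor 1.25 (V_new/V_old).
Step 2:
                    D           L           E           C
  Initial     0.07817       0.108     0.06873     0.01461
  Change     0.006354    0.004236    0.004236   -0.004236
  Equil       0.08452      0.1123     0.07297     0.01038
  solve Keq expr → x = -0.002118; check Q = 2656

[L]_eq = 0.1123 M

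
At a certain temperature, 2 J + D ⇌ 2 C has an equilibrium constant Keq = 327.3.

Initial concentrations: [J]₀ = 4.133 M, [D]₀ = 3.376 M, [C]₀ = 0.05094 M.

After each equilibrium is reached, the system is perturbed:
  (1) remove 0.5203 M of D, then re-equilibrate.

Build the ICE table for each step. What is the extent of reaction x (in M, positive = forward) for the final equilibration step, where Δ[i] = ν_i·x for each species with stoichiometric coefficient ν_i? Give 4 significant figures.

Q₀ = 4.4997e-05 vs Keq = 327.3 ⇒ Q<K, forward
Step 1:
                  J         D         C
  Initial     4.133     3.376   0.05094
  Change     -3.946    -1.973     3.946
  Equil      0.1866     1.403     3.997
  solve Keq expr → x = 1.973; check Q = 327.3
Then remove 0.5203 M of D.
Step 2:
                  J         D         C
  Initial    0.1866    0.8825     3.997
  Change     0.0433   0.02165   -0.0433
  Equil      0.2299    0.9041     3.954
  solve Keq expr → x = -0.02165; check Q = 327.3

x = -0.02165 M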